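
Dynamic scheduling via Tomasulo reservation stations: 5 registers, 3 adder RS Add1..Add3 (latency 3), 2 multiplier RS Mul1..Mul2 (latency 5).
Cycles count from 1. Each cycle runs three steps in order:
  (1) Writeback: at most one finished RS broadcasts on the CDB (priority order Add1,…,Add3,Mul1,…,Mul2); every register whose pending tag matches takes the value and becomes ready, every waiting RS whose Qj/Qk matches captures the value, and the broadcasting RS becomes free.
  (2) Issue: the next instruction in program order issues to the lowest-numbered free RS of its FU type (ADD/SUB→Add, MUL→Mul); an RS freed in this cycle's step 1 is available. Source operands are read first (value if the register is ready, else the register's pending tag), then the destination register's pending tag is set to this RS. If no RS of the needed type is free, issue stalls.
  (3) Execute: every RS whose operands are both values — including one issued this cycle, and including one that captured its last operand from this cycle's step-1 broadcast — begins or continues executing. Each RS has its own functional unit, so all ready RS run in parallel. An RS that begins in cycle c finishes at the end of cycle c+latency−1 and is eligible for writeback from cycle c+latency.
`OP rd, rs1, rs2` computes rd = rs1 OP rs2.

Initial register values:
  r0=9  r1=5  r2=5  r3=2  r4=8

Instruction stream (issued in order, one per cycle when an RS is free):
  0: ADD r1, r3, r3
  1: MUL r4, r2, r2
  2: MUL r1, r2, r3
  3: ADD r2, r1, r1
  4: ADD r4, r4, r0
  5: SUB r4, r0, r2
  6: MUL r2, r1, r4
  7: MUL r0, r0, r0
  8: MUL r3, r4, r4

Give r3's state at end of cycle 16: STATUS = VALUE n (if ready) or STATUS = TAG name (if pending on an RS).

STATUS = TAG Mul2

cycle 1: issue ADD r1<-Add1 // r0:9,r1:Add1,r2:5,r3:2,r4:8
cycle 2: issue MUL r4<-Mul1 // r0:9,r1:Add1,r2:5,r3:2,r4:Mul1
cycle 3: issue MUL r1<-Mul2 // r0:9,r1:Mul2,r2:5,r3:2,r4:Mul1
cycle 4: CDB Add1=4; issue ADD r2<-Add1 // r0:9,r1:Mul2,r2:Add1,r3:2,r4:Mul1
cycle 5: issue ADD r4<-Add2 // r0:9,r1:Mul2,r2:Add1,r3:2,r4:Add2
cycle 6: issue SUB r4<-Add3 // r0:9,r1:Mul2,r2:Add1,r3:2,r4:Add3
cycle 7: CDB Mul1=25; issue MUL r2<-Mul1 // r0:9,r1:Mul2,r2:Mul1,r3:2,r4:Add3
cycle 8: CDB Mul2=10; issue MUL r0<-Mul2 // r0:Mul2,r1:10,r2:Mul1,r3:2,r4:Add3
cycle 9: stall // r0:Mul2,r1:10,r2:Mul1,r3:2,r4:Add3
cycle 10: CDB Add2=34; stall // r0:Mul2,r1:10,r2:Mul1,r3:2,r4:Add3
cycle 11: CDB Add1=20; stall // r0:Mul2,r1:10,r2:Mul1,r3:2,r4:Add3
cycle 12: stall // r0:Mul2,r1:10,r2:Mul1,r3:2,r4:Add3
cycle 13: CDB Mul2=81; issue MUL r3<-Mul2 // r0:81,r1:10,r2:Mul1,r3:Mul2,r4:Add3
cycle 14: CDB Add3=-11 // r0:81,r1:10,r2:Mul1,r3:Mul2,r4:-11
cycle 15: - // r0:81,r1:10,r2:Mul1,r3:Mul2,r4:-11
cycle 16: - // r0:81,r1:10,r2:Mul1,r3:Mul2,r4:-11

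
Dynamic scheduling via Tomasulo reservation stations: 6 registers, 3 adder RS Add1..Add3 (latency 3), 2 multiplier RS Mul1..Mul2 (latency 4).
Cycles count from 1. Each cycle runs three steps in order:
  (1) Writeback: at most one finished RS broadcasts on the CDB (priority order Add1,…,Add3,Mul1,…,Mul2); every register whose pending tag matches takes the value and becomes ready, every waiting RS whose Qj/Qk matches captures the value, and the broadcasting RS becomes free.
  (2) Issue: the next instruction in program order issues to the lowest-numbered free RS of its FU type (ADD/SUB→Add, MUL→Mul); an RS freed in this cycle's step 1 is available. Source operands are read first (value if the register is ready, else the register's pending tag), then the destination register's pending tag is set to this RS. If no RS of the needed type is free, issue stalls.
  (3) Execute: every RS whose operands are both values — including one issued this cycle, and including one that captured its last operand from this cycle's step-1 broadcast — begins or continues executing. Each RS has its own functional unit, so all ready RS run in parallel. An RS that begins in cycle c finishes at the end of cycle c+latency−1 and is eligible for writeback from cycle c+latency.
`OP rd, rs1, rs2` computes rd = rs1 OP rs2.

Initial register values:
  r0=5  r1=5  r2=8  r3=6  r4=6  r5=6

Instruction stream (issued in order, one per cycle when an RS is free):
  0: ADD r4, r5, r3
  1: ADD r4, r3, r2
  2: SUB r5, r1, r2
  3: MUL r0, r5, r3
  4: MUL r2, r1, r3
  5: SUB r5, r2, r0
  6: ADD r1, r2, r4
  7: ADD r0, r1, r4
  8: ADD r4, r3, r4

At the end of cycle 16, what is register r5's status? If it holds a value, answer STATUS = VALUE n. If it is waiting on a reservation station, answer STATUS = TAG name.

STATUS = VALUE 48

  c1: issue ADD r4<-Add1  regs: r0:5,r1:5,r2:8,r3:6,r4:Add1,r5:6
  c2: issue ADD r4<-Add2  regs: r0:5,r1:5,r2:8,r3:6,r4:Add2,r5:6
  c3: issue SUB r5<-Add3  regs: r0:5,r1:5,r2:8,r3:6,r4:Add2,r5:Add3
  c4: CDB Add1=12; issue MUL r0<-Mul1  regs: r0:Mul1,r1:5,r2:8,r3:6,r4:Add2,r5:Add3
  c5: CDB Add2=14; issue MUL r2<-Mul2  regs: r0:Mul1,r1:5,r2:Mul2,r3:6,r4:14,r5:Add3
  c6: CDB Add3=-3; issue SUB r5<-Add1  regs: r0:Mul1,r1:5,r2:Mul2,r3:6,r4:14,r5:Add1
  c7: issue ADD r1<-Add2  regs: r0:Mul1,r1:Add2,r2:Mul2,r3:6,r4:14,r5:Add1
  c8: issue ADD r0<-Add3  regs: r0:Add3,r1:Add2,r2:Mul2,r3:6,r4:14,r5:Add1
  c9: CDB Mul2=30; stall  regs: r0:Add3,r1:Add2,r2:30,r3:6,r4:14,r5:Add1
  c10: CDB Mul1=-18; stall  regs: r0:Add3,r1:Add2,r2:30,r3:6,r4:14,r5:Add1
  c11: stall  regs: r0:Add3,r1:Add2,r2:30,r3:6,r4:14,r5:Add1
  c12: CDB Add2=44; issue ADD r4<-Add2  regs: r0:Add3,r1:44,r2:30,r3:6,r4:Add2,r5:Add1
  c13: CDB Add1=48  regs: r0:Add3,r1:44,r2:30,r3:6,r4:Add2,r5:48
  c14: -  regs: r0:Add3,r1:44,r2:30,r3:6,r4:Add2,r5:48
  c15: CDB Add2=20  regs: r0:Add3,r1:44,r2:30,r3:6,r4:20,r5:48
  c16: CDB Add3=58  regs: r0:58,r1:44,r2:30,r3:6,r4:20,r5:48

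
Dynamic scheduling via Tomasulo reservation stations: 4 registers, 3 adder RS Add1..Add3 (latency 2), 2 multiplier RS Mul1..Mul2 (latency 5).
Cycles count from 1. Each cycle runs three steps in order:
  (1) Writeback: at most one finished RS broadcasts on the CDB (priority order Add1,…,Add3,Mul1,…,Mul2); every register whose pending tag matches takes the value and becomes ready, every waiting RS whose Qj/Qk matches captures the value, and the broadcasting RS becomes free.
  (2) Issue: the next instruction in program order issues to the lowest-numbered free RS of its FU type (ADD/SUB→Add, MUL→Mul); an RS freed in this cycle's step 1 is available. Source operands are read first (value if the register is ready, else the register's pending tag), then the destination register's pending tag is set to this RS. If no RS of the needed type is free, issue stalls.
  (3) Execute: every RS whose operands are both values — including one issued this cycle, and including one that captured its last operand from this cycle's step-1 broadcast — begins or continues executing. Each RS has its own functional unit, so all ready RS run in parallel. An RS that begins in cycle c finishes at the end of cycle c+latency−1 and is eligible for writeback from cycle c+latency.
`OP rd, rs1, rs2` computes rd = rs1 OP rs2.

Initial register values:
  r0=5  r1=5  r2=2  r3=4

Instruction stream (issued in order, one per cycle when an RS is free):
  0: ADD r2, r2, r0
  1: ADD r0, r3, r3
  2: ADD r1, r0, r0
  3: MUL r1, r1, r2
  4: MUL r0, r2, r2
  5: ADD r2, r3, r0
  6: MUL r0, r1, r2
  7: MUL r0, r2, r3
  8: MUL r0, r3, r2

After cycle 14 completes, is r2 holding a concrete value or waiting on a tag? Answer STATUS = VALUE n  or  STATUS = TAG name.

STATUS = VALUE 53

cycle 1: issue ADD r2<-Add1 // r0:5,r1:5,r2:Add1,r3:4
cycle 2: issue ADD r0<-Add2 // r0:Add2,r1:5,r2:Add1,r3:4
cycle 3: CDB Add1=7; issue ADD r1<-Add1 // r0:Add2,r1:Add1,r2:7,r3:4
cycle 4: CDB Add2=8; issue MUL r1<-Mul1 // r0:8,r1:Mul1,r2:7,r3:4
cycle 5: issue MUL r0<-Mul2 // r0:Mul2,r1:Mul1,r2:7,r3:4
cycle 6: CDB Add1=16; issue ADD r2<-Add1 // r0:Mul2,r1:Mul1,r2:Add1,r3:4
cycle 7: stall // r0:Mul2,r1:Mul1,r2:Add1,r3:4
cycle 8: stall // r0:Mul2,r1:Mul1,r2:Add1,r3:4
cycle 9: stall // r0:Mul2,r1:Mul1,r2:Add1,r3:4
cycle 10: CDB Mul2=49; issue MUL r0<-Mul2 // r0:Mul2,r1:Mul1,r2:Add1,r3:4
cycle 11: CDB Mul1=112; issue MUL r0<-Mul1 // r0:Mul1,r1:112,r2:Add1,r3:4
cycle 12: CDB Add1=53; stall // r0:Mul1,r1:112,r2:53,r3:4
cycle 13: stall // r0:Mul1,r1:112,r2:53,r3:4
cycle 14: stall // r0:Mul1,r1:112,r2:53,r3:4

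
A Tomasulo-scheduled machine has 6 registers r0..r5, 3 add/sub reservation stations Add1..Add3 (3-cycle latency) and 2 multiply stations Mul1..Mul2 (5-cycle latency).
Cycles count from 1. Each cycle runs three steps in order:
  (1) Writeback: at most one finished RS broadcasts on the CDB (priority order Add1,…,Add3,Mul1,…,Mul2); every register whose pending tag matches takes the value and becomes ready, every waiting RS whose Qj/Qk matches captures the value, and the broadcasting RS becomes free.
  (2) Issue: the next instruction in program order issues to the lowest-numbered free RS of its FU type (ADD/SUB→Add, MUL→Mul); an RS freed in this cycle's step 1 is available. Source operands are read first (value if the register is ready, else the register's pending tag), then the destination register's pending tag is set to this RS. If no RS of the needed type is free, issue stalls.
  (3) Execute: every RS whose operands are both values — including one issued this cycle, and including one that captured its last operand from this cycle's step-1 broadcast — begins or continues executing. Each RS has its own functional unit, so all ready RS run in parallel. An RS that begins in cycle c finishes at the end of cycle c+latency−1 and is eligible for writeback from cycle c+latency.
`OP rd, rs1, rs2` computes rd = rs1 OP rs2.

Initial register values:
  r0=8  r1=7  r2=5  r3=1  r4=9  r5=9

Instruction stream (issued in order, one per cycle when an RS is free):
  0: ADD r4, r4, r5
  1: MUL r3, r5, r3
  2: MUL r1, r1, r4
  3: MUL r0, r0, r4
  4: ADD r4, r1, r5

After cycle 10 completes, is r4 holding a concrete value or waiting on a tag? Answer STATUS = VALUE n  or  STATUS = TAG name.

  c1: issue ADD r4<-Add1  regs: r0:8,r1:7,r2:5,r3:1,r4:Add1,r5:9
  c2: issue MUL r3<-Mul1  regs: r0:8,r1:7,r2:5,r3:Mul1,r4:Add1,r5:9
  c3: issue MUL r1<-Mul2  regs: r0:8,r1:Mul2,r2:5,r3:Mul1,r4:Add1,r5:9
  c4: CDB Add1=18; stall  regs: r0:8,r1:Mul2,r2:5,r3:Mul1,r4:18,r5:9
  c5: stall  regs: r0:8,r1:Mul2,r2:5,r3:Mul1,r4:18,r5:9
  c6: stall  regs: r0:8,r1:Mul2,r2:5,r3:Mul1,r4:18,r5:9
  c7: CDB Mul1=9; issue MUL r0<-Mul1  regs: r0:Mul1,r1:Mul2,r2:5,r3:9,r4:18,r5:9
  c8: issue ADD r4<-Add1  regs: r0:Mul1,r1:Mul2,r2:5,r3:9,r4:Add1,r5:9
  c9: CDB Mul2=126  regs: r0:Mul1,r1:126,r2:5,r3:9,r4:Add1,r5:9
  c10: -  regs: r0:Mul1,r1:126,r2:5,r3:9,r4:Add1,r5:9

STATUS = TAG Add1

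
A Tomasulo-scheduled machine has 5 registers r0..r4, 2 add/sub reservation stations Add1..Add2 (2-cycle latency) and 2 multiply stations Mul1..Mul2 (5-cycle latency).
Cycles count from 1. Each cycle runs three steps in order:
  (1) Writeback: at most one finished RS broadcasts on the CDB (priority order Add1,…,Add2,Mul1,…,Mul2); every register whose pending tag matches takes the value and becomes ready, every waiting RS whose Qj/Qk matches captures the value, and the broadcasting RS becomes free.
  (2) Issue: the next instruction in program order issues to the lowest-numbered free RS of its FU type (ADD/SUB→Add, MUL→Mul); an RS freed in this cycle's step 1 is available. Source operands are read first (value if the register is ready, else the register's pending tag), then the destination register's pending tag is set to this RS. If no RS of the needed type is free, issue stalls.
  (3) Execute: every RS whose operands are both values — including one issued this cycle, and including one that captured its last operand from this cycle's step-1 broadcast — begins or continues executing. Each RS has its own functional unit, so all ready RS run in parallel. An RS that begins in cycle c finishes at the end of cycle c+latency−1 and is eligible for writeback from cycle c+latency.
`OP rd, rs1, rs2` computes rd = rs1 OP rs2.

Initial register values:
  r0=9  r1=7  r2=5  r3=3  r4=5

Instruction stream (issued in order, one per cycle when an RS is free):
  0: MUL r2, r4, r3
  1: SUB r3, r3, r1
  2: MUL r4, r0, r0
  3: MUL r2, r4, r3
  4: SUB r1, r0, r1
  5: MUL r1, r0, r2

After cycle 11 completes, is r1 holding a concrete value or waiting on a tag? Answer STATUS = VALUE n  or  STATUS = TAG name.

cycle 1: issue MUL r2<-Mul1 // r0:9,r1:7,r2:Mul1,r3:3,r4:5
cycle 2: issue SUB r3<-Add1 // r0:9,r1:7,r2:Mul1,r3:Add1,r4:5
cycle 3: issue MUL r4<-Mul2 // r0:9,r1:7,r2:Mul1,r3:Add1,r4:Mul2
cycle 4: CDB Add1=-4; stall // r0:9,r1:7,r2:Mul1,r3:-4,r4:Mul2
cycle 5: stall // r0:9,r1:7,r2:Mul1,r3:-4,r4:Mul2
cycle 6: CDB Mul1=15; issue MUL r2<-Mul1 // r0:9,r1:7,r2:Mul1,r3:-4,r4:Mul2
cycle 7: issue SUB r1<-Add1 // r0:9,r1:Add1,r2:Mul1,r3:-4,r4:Mul2
cycle 8: CDB Mul2=81; issue MUL r1<-Mul2 // r0:9,r1:Mul2,r2:Mul1,r3:-4,r4:81
cycle 9: CDB Add1=2 // r0:9,r1:Mul2,r2:Mul1,r3:-4,r4:81
cycle 10: - // r0:9,r1:Mul2,r2:Mul1,r3:-4,r4:81
cycle 11: - // r0:9,r1:Mul2,r2:Mul1,r3:-4,r4:81

STATUS = TAG Mul2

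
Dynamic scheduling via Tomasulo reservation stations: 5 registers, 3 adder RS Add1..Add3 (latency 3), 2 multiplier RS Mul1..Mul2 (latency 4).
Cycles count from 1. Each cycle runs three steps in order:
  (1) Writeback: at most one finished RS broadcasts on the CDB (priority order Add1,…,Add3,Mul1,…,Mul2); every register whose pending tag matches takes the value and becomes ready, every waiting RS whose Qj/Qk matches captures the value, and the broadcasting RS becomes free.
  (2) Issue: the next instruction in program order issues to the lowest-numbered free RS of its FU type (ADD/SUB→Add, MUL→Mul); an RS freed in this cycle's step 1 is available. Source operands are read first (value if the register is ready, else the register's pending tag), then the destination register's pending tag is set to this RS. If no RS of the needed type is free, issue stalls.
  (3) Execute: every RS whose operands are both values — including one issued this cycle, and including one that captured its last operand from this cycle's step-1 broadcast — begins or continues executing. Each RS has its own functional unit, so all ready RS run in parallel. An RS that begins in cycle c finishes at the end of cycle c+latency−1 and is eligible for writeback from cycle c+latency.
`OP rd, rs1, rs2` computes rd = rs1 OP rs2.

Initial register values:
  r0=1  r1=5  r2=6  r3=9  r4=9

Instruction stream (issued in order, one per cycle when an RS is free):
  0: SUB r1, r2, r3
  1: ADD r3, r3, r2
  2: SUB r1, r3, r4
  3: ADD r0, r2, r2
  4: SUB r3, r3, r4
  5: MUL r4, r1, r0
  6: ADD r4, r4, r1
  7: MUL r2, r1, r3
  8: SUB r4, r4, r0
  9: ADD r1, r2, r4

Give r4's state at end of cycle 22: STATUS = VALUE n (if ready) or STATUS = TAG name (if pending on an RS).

STATUS = VALUE 66

cycle 1: issue SUB r1<-Add1 // r0:1,r1:Add1,r2:6,r3:9,r4:9
cycle 2: issue ADD r3<-Add2 // r0:1,r1:Add1,r2:6,r3:Add2,r4:9
cycle 3: issue SUB r1<-Add3 // r0:1,r1:Add3,r2:6,r3:Add2,r4:9
cycle 4: CDB Add1=-3; issue ADD r0<-Add1 // r0:Add1,r1:Add3,r2:6,r3:Add2,r4:9
cycle 5: CDB Add2=15; issue SUB r3<-Add2 // r0:Add1,r1:Add3,r2:6,r3:Add2,r4:9
cycle 6: issue MUL r4<-Mul1 // r0:Add1,r1:Add3,r2:6,r3:Add2,r4:Mul1
cycle 7: CDB Add1=12; issue ADD r4<-Add1 // r0:12,r1:Add3,r2:6,r3:Add2,r4:Add1
cycle 8: CDB Add2=6; issue MUL r2<-Mul2 // r0:12,r1:Add3,r2:Mul2,r3:6,r4:Add1
cycle 9: CDB Add3=6; issue SUB r4<-Add2 // r0:12,r1:6,r2:Mul2,r3:6,r4:Add2
cycle 10: issue ADD r1<-Add3 // r0:12,r1:Add3,r2:Mul2,r3:6,r4:Add2
cycle 11: - // r0:12,r1:Add3,r2:Mul2,r3:6,r4:Add2
cycle 12: - // r0:12,r1:Add3,r2:Mul2,r3:6,r4:Add2
cycle 13: CDB Mul1=72 // r0:12,r1:Add3,r2:Mul2,r3:6,r4:Add2
cycle 14: CDB Mul2=36 // r0:12,r1:Add3,r2:36,r3:6,r4:Add2
cycle 15: - // r0:12,r1:Add3,r2:36,r3:6,r4:Add2
cycle 16: CDB Add1=78 // r0:12,r1:Add3,r2:36,r3:6,r4:Add2
cycle 17: - // r0:12,r1:Add3,r2:36,r3:6,r4:Add2
cycle 18: - // r0:12,r1:Add3,r2:36,r3:6,r4:Add2
cycle 19: CDB Add2=66 // r0:12,r1:Add3,r2:36,r3:6,r4:66
cycle 20: - // r0:12,r1:Add3,r2:36,r3:6,r4:66
cycle 21: - // r0:12,r1:Add3,r2:36,r3:6,r4:66
cycle 22: CDB Add3=102 // r0:12,r1:102,r2:36,r3:6,r4:66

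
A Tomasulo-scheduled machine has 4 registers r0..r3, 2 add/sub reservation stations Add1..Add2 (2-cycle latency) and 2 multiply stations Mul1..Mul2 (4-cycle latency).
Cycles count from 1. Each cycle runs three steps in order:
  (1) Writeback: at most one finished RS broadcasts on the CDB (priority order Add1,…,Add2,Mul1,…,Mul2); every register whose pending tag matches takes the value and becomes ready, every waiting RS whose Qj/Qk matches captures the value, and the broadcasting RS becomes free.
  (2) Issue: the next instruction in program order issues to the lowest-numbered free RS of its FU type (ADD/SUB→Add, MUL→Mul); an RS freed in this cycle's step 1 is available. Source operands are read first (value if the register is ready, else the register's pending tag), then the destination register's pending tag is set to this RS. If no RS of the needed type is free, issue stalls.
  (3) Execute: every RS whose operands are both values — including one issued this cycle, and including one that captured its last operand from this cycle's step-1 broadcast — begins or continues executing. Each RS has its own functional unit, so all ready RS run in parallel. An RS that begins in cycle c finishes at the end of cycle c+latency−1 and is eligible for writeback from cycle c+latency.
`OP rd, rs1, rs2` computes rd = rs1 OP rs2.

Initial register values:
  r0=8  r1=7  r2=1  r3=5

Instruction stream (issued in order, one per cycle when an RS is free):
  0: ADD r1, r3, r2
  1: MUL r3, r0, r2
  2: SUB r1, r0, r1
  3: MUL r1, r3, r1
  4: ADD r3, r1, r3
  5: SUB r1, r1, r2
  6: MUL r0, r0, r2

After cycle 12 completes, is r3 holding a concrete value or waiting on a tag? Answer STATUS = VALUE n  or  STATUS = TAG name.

STATUS = VALUE 24

c1: issue ADD r1<-Add1 | r0:8,r1:Add1,r2:1,r3:5
c2: issue MUL r3<-Mul1 | r0:8,r1:Add1,r2:1,r3:Mul1
c3: CDB Add1=6; issue SUB r1<-Add1 | r0:8,r1:Add1,r2:1,r3:Mul1
c4: issue MUL r1<-Mul2 | r0:8,r1:Mul2,r2:1,r3:Mul1
c5: CDB Add1=2; issue ADD r3<-Add1 | r0:8,r1:Mul2,r2:1,r3:Add1
c6: CDB Mul1=8; issue SUB r1<-Add2 | r0:8,r1:Add2,r2:1,r3:Add1
c7: issue MUL r0<-Mul1 | r0:Mul1,r1:Add2,r2:1,r3:Add1
c8: - | r0:Mul1,r1:Add2,r2:1,r3:Add1
c9: - | r0:Mul1,r1:Add2,r2:1,r3:Add1
c10: CDB Mul2=16 | r0:Mul1,r1:Add2,r2:1,r3:Add1
c11: CDB Mul1=8 | r0:8,r1:Add2,r2:1,r3:Add1
c12: CDB Add1=24 | r0:8,r1:Add2,r2:1,r3:24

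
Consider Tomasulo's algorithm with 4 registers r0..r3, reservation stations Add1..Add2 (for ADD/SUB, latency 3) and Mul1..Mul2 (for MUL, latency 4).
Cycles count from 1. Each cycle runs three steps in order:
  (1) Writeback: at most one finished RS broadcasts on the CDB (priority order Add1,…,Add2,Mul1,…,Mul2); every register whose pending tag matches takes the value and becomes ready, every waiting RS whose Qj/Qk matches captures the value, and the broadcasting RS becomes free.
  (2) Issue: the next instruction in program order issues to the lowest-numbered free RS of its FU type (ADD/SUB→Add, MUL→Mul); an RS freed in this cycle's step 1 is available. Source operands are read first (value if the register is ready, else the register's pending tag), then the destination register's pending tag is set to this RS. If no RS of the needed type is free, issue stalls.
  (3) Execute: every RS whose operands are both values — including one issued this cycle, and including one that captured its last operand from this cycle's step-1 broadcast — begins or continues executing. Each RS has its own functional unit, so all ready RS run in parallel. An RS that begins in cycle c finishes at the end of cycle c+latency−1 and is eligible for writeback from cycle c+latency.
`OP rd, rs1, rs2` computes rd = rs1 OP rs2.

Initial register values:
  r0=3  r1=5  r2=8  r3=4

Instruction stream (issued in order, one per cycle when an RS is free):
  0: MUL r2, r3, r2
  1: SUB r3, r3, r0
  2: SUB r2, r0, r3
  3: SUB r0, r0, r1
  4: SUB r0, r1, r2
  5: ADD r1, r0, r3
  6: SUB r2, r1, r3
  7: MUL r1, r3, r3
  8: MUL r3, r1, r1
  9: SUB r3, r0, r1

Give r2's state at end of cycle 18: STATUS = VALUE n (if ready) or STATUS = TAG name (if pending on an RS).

cycle 1: issue MUL r2<-Mul1 // r0:3,r1:5,r2:Mul1,r3:4
cycle 2: issue SUB r3<-Add1 // r0:3,r1:5,r2:Mul1,r3:Add1
cycle 3: issue SUB r2<-Add2 // r0:3,r1:5,r2:Add2,r3:Add1
cycle 4: stall // r0:3,r1:5,r2:Add2,r3:Add1
cycle 5: CDB Add1=1; issue SUB r0<-Add1 // r0:Add1,r1:5,r2:Add2,r3:1
cycle 6: CDB Mul1=32; stall // r0:Add1,r1:5,r2:Add2,r3:1
cycle 7: stall // r0:Add1,r1:5,r2:Add2,r3:1
cycle 8: CDB Add1=-2; issue SUB r0<-Add1 // r0:Add1,r1:5,r2:Add2,r3:1
cycle 9: CDB Add2=2; issue ADD r1<-Add2 // r0:Add1,r1:Add2,r2:2,r3:1
cycle 10: stall // r0:Add1,r1:Add2,r2:2,r3:1
cycle 11: stall // r0:Add1,r1:Add2,r2:2,r3:1
cycle 12: CDB Add1=3; issue SUB r2<-Add1 // r0:3,r1:Add2,r2:Add1,r3:1
cycle 13: issue MUL r1<-Mul1 // r0:3,r1:Mul1,r2:Add1,r3:1
cycle 14: issue MUL r3<-Mul2 // r0:3,r1:Mul1,r2:Add1,r3:Mul2
cycle 15: CDB Add2=4; issue SUB r3<-Add2 // r0:3,r1:Mul1,r2:Add1,r3:Add2
cycle 16: - // r0:3,r1:Mul1,r2:Add1,r3:Add2
cycle 17: CDB Mul1=1 // r0:3,r1:1,r2:Add1,r3:Add2
cycle 18: CDB Add1=3 // r0:3,r1:1,r2:3,r3:Add2

STATUS = VALUE 3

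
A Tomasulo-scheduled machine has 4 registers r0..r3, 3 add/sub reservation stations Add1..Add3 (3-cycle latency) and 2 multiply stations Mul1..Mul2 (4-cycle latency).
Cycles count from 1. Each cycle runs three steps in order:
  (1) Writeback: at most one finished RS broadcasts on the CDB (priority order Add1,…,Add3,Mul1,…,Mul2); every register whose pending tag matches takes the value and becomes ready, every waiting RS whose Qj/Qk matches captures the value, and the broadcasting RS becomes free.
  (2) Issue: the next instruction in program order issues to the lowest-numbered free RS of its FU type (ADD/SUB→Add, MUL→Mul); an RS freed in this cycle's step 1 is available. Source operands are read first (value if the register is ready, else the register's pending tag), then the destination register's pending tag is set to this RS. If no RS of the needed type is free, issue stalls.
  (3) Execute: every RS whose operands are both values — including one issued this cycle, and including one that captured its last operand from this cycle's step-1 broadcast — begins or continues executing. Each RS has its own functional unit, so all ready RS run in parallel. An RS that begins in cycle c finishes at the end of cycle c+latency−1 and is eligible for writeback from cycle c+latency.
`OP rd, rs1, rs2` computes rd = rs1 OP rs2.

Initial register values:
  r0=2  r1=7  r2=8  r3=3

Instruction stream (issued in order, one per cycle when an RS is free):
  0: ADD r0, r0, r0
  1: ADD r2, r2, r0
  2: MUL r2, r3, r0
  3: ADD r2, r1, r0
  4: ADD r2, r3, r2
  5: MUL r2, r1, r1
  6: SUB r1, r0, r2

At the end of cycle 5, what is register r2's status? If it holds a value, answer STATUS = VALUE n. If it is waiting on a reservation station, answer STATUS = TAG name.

STATUS = TAG Add3

cycle 1: issue ADD r0<-Add1 // r0:Add1,r1:7,r2:8,r3:3
cycle 2: issue ADD r2<-Add2 // r0:Add1,r1:7,r2:Add2,r3:3
cycle 3: issue MUL r2<-Mul1 // r0:Add1,r1:7,r2:Mul1,r3:3
cycle 4: CDB Add1=4; issue ADD r2<-Add1 // r0:4,r1:7,r2:Add1,r3:3
cycle 5: issue ADD r2<-Add3 // r0:4,r1:7,r2:Add3,r3:3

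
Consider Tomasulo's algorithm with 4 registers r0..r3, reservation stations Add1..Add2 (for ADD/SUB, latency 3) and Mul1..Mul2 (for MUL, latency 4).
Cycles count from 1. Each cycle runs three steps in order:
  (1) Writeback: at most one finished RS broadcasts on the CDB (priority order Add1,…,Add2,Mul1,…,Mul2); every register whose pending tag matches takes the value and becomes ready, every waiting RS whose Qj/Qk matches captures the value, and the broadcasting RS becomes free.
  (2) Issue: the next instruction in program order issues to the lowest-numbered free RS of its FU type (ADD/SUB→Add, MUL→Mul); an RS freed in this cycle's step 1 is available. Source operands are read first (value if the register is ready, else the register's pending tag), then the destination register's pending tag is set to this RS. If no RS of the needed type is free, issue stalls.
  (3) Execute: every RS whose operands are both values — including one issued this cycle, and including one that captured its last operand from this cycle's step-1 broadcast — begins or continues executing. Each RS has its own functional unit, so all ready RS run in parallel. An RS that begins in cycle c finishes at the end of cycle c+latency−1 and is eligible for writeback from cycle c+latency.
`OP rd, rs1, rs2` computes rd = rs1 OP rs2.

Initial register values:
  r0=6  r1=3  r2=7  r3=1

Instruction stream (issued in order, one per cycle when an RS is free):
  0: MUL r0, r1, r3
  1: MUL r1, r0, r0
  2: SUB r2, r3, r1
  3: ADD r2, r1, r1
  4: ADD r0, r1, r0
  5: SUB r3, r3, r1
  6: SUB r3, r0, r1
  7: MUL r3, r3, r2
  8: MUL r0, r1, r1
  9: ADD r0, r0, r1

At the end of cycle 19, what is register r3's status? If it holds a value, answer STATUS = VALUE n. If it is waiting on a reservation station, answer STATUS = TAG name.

STATUS = TAG Mul1

  c1: issue MUL r0<-Mul1  regs: r0:Mul1,r1:3,r2:7,r3:1
  c2: issue MUL r1<-Mul2  regs: r0:Mul1,r1:Mul2,r2:7,r3:1
  c3: issue SUB r2<-Add1  regs: r0:Mul1,r1:Mul2,r2:Add1,r3:1
  c4: issue ADD r2<-Add2  regs: r0:Mul1,r1:Mul2,r2:Add2,r3:1
  c5: CDB Mul1=3; stall  regs: r0:3,r1:Mul2,r2:Add2,r3:1
  c6: stall  regs: r0:3,r1:Mul2,r2:Add2,r3:1
  c7: stall  regs: r0:3,r1:Mul2,r2:Add2,r3:1
  c8: stall  regs: r0:3,r1:Mul2,r2:Add2,r3:1
  c9: CDB Mul2=9; stall  regs: r0:3,r1:9,r2:Add2,r3:1
  c10: stall  regs: r0:3,r1:9,r2:Add2,r3:1
  c11: stall  regs: r0:3,r1:9,r2:Add2,r3:1
  c12: CDB Add1=-8; issue ADD r0<-Add1  regs: r0:Add1,r1:9,r2:Add2,r3:1
  c13: CDB Add2=18; issue SUB r3<-Add2  regs: r0:Add1,r1:9,r2:18,r3:Add2
  c14: stall  regs: r0:Add1,r1:9,r2:18,r3:Add2
  c15: CDB Add1=12; issue SUB r3<-Add1  regs: r0:12,r1:9,r2:18,r3:Add1
  c16: CDB Add2=-8; issue MUL r3<-Mul1  regs: r0:12,r1:9,r2:18,r3:Mul1
  c17: issue MUL r0<-Mul2  regs: r0:Mul2,r1:9,r2:18,r3:Mul1
  c18: CDB Add1=3; issue ADD r0<-Add1  regs: r0:Add1,r1:9,r2:18,r3:Mul1
  c19: -  regs: r0:Add1,r1:9,r2:18,r3:Mul1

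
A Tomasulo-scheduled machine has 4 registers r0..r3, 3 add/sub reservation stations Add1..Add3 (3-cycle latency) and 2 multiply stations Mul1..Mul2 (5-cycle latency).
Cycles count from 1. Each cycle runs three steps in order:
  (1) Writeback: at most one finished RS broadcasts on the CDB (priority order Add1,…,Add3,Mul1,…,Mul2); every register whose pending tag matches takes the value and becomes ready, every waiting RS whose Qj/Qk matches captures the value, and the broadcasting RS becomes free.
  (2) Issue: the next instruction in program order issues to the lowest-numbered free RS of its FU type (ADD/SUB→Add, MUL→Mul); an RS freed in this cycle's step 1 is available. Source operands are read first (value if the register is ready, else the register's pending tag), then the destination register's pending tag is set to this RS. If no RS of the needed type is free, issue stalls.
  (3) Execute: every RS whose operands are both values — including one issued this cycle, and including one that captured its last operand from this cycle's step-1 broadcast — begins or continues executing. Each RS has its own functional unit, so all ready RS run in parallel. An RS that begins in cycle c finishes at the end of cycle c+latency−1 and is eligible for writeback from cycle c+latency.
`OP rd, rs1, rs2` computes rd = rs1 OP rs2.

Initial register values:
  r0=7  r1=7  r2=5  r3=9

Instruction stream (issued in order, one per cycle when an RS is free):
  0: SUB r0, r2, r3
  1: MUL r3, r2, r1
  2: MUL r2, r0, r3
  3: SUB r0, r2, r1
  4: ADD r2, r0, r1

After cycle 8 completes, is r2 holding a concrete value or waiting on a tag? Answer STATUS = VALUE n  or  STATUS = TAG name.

cycle 1: issue SUB r0<-Add1 // r0:Add1,r1:7,r2:5,r3:9
cycle 2: issue MUL r3<-Mul1 // r0:Add1,r1:7,r2:5,r3:Mul1
cycle 3: issue MUL r2<-Mul2 // r0:Add1,r1:7,r2:Mul2,r3:Mul1
cycle 4: CDB Add1=-4; issue SUB r0<-Add1 // r0:Add1,r1:7,r2:Mul2,r3:Mul1
cycle 5: issue ADD r2<-Add2 // r0:Add1,r1:7,r2:Add2,r3:Mul1
cycle 6: - // r0:Add1,r1:7,r2:Add2,r3:Mul1
cycle 7: CDB Mul1=35 // r0:Add1,r1:7,r2:Add2,r3:35
cycle 8: - // r0:Add1,r1:7,r2:Add2,r3:35

STATUS = TAG Add2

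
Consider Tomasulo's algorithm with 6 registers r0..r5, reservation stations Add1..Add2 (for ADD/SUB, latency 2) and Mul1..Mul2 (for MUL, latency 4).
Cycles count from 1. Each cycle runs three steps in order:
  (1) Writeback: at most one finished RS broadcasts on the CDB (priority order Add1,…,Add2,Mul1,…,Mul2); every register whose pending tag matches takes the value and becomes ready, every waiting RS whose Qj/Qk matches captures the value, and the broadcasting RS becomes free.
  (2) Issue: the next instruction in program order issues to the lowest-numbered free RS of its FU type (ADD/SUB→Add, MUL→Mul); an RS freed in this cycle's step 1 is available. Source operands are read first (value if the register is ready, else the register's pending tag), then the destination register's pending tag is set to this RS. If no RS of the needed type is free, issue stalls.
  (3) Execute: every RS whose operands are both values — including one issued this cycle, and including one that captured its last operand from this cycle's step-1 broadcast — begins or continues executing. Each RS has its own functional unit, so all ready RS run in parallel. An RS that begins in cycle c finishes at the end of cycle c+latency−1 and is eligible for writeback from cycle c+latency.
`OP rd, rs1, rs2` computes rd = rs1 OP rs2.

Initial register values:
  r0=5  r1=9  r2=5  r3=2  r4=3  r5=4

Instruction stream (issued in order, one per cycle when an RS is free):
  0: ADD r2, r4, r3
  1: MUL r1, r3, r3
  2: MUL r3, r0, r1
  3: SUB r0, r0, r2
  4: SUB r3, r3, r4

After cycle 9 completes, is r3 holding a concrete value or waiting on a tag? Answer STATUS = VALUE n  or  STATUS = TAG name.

STATUS = TAG Add2

  c1: issue ADD r2<-Add1  regs: r0:5,r1:9,r2:Add1,r3:2,r4:3,r5:4
  c2: issue MUL r1<-Mul1  regs: r0:5,r1:Mul1,r2:Add1,r3:2,r4:3,r5:4
  c3: CDB Add1=5; issue MUL r3<-Mul2  regs: r0:5,r1:Mul1,r2:5,r3:Mul2,r4:3,r5:4
  c4: issue SUB r0<-Add1  regs: r0:Add1,r1:Mul1,r2:5,r3:Mul2,r4:3,r5:4
  c5: issue SUB r3<-Add2  regs: r0:Add1,r1:Mul1,r2:5,r3:Add2,r4:3,r5:4
  c6: CDB Add1=0  regs: r0:0,r1:Mul1,r2:5,r3:Add2,r4:3,r5:4
  c7: CDB Mul1=4  regs: r0:0,r1:4,r2:5,r3:Add2,r4:3,r5:4
  c8: -  regs: r0:0,r1:4,r2:5,r3:Add2,r4:3,r5:4
  c9: -  regs: r0:0,r1:4,r2:5,r3:Add2,r4:3,r5:4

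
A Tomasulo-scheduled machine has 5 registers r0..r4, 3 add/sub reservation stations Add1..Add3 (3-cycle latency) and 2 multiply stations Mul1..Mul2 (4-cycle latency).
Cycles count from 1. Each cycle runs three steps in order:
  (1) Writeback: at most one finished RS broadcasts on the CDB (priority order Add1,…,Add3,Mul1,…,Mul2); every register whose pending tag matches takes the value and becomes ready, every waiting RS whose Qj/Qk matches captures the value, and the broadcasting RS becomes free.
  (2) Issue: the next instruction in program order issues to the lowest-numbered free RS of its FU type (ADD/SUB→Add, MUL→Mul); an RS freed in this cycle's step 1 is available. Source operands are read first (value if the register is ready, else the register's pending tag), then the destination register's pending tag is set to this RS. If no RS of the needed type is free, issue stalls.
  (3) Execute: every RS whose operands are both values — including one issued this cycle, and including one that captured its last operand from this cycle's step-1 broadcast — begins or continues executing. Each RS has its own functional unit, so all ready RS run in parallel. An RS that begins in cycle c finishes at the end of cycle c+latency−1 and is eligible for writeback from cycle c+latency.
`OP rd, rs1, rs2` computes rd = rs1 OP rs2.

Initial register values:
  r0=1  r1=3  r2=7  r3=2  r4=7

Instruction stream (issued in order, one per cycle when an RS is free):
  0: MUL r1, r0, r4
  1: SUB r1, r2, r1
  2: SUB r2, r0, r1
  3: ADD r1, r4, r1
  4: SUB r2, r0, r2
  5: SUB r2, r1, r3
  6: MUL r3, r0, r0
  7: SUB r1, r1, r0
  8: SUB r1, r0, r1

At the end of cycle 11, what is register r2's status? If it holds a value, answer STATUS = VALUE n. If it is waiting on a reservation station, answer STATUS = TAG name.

c1: issue MUL r1<-Mul1 | r0:1,r1:Mul1,r2:7,r3:2,r4:7
c2: issue SUB r1<-Add1 | r0:1,r1:Add1,r2:7,r3:2,r4:7
c3: issue SUB r2<-Add2 | r0:1,r1:Add1,r2:Add2,r3:2,r4:7
c4: issue ADD r1<-Add3 | r0:1,r1:Add3,r2:Add2,r3:2,r4:7
c5: CDB Mul1=7; stall | r0:1,r1:Add3,r2:Add2,r3:2,r4:7
c6: stall | r0:1,r1:Add3,r2:Add2,r3:2,r4:7
c7: stall | r0:1,r1:Add3,r2:Add2,r3:2,r4:7
c8: CDB Add1=0; issue SUB r2<-Add1 | r0:1,r1:Add3,r2:Add1,r3:2,r4:7
c9: stall | r0:1,r1:Add3,r2:Add1,r3:2,r4:7
c10: stall | r0:1,r1:Add3,r2:Add1,r3:2,r4:7
c11: CDB Add2=1; issue SUB r2<-Add2 | r0:1,r1:Add3,r2:Add2,r3:2,r4:7

STATUS = TAG Add2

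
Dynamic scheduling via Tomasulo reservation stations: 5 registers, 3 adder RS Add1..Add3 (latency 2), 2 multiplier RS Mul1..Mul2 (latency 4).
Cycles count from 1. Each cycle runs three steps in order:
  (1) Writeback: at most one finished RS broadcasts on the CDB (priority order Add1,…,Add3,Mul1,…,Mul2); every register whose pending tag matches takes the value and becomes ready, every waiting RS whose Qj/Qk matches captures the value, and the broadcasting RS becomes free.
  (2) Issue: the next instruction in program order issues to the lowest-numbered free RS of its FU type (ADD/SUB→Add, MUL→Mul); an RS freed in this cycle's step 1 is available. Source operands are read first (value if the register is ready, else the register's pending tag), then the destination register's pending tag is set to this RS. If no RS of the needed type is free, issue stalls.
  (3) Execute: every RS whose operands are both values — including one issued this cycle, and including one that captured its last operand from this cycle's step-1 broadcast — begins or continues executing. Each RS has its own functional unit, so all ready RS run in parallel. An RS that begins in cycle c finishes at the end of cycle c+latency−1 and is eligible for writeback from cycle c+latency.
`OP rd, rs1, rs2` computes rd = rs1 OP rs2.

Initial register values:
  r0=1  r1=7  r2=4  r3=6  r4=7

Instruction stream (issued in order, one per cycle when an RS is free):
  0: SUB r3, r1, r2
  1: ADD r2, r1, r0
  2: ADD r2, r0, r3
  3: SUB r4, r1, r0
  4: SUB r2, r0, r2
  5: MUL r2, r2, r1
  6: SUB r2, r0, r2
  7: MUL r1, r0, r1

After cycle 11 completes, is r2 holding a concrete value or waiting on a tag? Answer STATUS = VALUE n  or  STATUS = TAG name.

STATUS = TAG Add1

  c1: issue SUB r3<-Add1  regs: r0:1,r1:7,r2:4,r3:Add1,r4:7
  c2: issue ADD r2<-Add2  regs: r0:1,r1:7,r2:Add2,r3:Add1,r4:7
  c3: CDB Add1=3; issue ADD r2<-Add1  regs: r0:1,r1:7,r2:Add1,r3:3,r4:7
  c4: CDB Add2=8; issue SUB r4<-Add2  regs: r0:1,r1:7,r2:Add1,r3:3,r4:Add2
  c5: CDB Add1=4; issue SUB r2<-Add1  regs: r0:1,r1:7,r2:Add1,r3:3,r4:Add2
  c6: CDB Add2=6; issue MUL r2<-Mul1  regs: r0:1,r1:7,r2:Mul1,r3:3,r4:6
  c7: CDB Add1=-3; issue SUB r2<-Add1  regs: r0:1,r1:7,r2:Add1,r3:3,r4:6
  c8: issue MUL r1<-Mul2  regs: r0:1,r1:Mul2,r2:Add1,r3:3,r4:6
  c9: -  regs: r0:1,r1:Mul2,r2:Add1,r3:3,r4:6
  c10: -  regs: r0:1,r1:Mul2,r2:Add1,r3:3,r4:6
  c11: CDB Mul1=-21  regs: r0:1,r1:Mul2,r2:Add1,r3:3,r4:6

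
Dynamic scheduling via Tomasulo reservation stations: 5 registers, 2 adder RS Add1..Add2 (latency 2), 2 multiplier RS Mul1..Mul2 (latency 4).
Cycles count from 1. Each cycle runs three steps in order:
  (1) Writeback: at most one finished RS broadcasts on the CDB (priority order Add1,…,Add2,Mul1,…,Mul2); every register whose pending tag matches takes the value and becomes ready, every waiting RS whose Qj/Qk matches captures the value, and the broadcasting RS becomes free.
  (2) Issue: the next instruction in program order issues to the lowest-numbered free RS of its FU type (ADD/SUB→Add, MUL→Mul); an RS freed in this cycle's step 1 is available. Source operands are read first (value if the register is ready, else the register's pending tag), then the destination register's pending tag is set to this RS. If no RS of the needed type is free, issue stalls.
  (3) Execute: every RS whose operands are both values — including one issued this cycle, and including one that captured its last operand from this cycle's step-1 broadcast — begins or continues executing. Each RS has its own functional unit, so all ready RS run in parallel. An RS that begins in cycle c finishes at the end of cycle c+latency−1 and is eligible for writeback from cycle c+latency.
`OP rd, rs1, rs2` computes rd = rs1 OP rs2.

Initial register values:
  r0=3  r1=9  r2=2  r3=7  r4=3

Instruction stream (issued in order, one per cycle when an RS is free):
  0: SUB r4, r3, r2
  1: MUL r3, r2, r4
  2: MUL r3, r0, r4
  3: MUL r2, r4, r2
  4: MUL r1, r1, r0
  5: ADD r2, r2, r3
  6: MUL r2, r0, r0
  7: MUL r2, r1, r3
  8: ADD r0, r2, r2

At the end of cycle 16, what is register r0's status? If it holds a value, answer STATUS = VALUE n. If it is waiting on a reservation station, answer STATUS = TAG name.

c1: issue SUB r4<-Add1 | r0:3,r1:9,r2:2,r3:7,r4:Add1
c2: issue MUL r3<-Mul1 | r0:3,r1:9,r2:2,r3:Mul1,r4:Add1
c3: CDB Add1=5; issue MUL r3<-Mul2 | r0:3,r1:9,r2:2,r3:Mul2,r4:5
c4: stall | r0:3,r1:9,r2:2,r3:Mul2,r4:5
c5: stall | r0:3,r1:9,r2:2,r3:Mul2,r4:5
c6: stall | r0:3,r1:9,r2:2,r3:Mul2,r4:5
c7: CDB Mul1=10; issue MUL r2<-Mul1 | r0:3,r1:9,r2:Mul1,r3:Mul2,r4:5
c8: CDB Mul2=15; issue MUL r1<-Mul2 | r0:3,r1:Mul2,r2:Mul1,r3:15,r4:5
c9: issue ADD r2<-Add1 | r0:3,r1:Mul2,r2:Add1,r3:15,r4:5
c10: stall | r0:3,r1:Mul2,r2:Add1,r3:15,r4:5
c11: CDB Mul1=10; issue MUL r2<-Mul1 | r0:3,r1:Mul2,r2:Mul1,r3:15,r4:5
c12: CDB Mul2=27; issue MUL r2<-Mul2 | r0:3,r1:27,r2:Mul2,r3:15,r4:5
c13: CDB Add1=25; issue ADD r0<-Add1 | r0:Add1,r1:27,r2:Mul2,r3:15,r4:5
c14: - | r0:Add1,r1:27,r2:Mul2,r3:15,r4:5
c15: CDB Mul1=9 | r0:Add1,r1:27,r2:Mul2,r3:15,r4:5
c16: CDB Mul2=405 | r0:Add1,r1:27,r2:405,r3:15,r4:5

STATUS = TAG Add1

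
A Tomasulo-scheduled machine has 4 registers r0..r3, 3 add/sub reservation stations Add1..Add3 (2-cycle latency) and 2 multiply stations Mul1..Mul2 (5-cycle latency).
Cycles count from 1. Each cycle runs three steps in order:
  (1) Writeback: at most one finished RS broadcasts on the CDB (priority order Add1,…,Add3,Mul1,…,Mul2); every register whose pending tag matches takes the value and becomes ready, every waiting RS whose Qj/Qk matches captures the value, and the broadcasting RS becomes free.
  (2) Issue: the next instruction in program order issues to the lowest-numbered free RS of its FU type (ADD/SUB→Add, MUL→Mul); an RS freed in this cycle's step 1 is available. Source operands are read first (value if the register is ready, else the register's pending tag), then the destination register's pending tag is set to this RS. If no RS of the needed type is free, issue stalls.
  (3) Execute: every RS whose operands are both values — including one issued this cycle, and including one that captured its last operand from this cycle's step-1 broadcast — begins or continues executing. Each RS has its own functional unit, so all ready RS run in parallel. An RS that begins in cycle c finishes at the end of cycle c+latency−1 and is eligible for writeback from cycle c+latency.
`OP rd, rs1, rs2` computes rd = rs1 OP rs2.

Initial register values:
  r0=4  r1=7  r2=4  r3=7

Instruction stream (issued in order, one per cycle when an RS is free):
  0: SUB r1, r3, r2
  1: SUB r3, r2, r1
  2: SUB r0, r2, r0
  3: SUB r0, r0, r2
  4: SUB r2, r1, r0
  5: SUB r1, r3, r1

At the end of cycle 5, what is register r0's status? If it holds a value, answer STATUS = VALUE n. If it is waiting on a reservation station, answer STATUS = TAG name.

STATUS = TAG Add3

c1: issue SUB r1<-Add1 | r0:4,r1:Add1,r2:4,r3:7
c2: issue SUB r3<-Add2 | r0:4,r1:Add1,r2:4,r3:Add2
c3: CDB Add1=3; issue SUB r0<-Add1 | r0:Add1,r1:3,r2:4,r3:Add2
c4: issue SUB r0<-Add3 | r0:Add3,r1:3,r2:4,r3:Add2
c5: CDB Add1=0; issue SUB r2<-Add1 | r0:Add3,r1:3,r2:Add1,r3:Add2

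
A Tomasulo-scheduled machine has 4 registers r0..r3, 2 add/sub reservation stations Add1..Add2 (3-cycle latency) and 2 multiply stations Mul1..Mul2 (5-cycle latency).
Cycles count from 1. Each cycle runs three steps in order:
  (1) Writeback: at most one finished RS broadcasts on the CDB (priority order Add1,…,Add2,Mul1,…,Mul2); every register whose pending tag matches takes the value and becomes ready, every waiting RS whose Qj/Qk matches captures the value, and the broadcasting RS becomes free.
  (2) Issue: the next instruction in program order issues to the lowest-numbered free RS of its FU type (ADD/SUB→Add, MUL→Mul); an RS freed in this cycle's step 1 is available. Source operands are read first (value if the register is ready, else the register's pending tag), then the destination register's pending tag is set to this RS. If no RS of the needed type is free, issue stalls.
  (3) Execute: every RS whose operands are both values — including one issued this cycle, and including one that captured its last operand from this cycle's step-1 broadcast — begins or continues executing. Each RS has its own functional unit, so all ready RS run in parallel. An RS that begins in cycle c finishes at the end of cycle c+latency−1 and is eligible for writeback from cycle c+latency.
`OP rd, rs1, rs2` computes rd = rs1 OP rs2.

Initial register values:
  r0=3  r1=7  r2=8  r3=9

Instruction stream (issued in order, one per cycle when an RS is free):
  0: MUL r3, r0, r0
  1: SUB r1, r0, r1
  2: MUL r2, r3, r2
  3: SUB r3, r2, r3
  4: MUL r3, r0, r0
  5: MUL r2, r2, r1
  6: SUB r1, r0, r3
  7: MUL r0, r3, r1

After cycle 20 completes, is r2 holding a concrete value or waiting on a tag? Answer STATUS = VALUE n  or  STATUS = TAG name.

c1: issue MUL r3<-Mul1 | r0:3,r1:7,r2:8,r3:Mul1
c2: issue SUB r1<-Add1 | r0:3,r1:Add1,r2:8,r3:Mul1
c3: issue MUL r2<-Mul2 | r0:3,r1:Add1,r2:Mul2,r3:Mul1
c4: issue SUB r3<-Add2 | r0:3,r1:Add1,r2:Mul2,r3:Add2
c5: CDB Add1=-4; stall | r0:3,r1:-4,r2:Mul2,r3:Add2
c6: CDB Mul1=9; issue MUL r3<-Mul1 | r0:3,r1:-4,r2:Mul2,r3:Mul1
c7: stall | r0:3,r1:-4,r2:Mul2,r3:Mul1
c8: stall | r0:3,r1:-4,r2:Mul2,r3:Mul1
c9: stall | r0:3,r1:-4,r2:Mul2,r3:Mul1
c10: stall | r0:3,r1:-4,r2:Mul2,r3:Mul1
c11: CDB Mul1=9; issue MUL r2<-Mul1 | r0:3,r1:-4,r2:Mul1,r3:9
c12: CDB Mul2=72; issue SUB r1<-Add1 | r0:3,r1:Add1,r2:Mul1,r3:9
c13: issue MUL r0<-Mul2 | r0:Mul2,r1:Add1,r2:Mul1,r3:9
c14: - | r0:Mul2,r1:Add1,r2:Mul1,r3:9
c15: CDB Add1=-6 | r0:Mul2,r1:-6,r2:Mul1,r3:9
c16: CDB Add2=63 | r0:Mul2,r1:-6,r2:Mul1,r3:9
c17: CDB Mul1=-288 | r0:Mul2,r1:-6,r2:-288,r3:9
c18: - | r0:Mul2,r1:-6,r2:-288,r3:9
c19: - | r0:Mul2,r1:-6,r2:-288,r3:9
c20: CDB Mul2=-54 | r0:-54,r1:-6,r2:-288,r3:9

STATUS = VALUE -288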